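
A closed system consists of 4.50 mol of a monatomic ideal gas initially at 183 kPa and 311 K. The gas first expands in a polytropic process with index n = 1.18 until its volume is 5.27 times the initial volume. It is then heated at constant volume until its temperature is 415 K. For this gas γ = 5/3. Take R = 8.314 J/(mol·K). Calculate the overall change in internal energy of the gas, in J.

5840 J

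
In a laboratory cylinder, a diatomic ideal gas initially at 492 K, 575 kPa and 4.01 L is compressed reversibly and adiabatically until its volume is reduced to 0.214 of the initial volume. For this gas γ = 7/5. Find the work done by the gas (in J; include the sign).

-4920 J

n = P₁V₁/(RT₁) = 575×4.01/(8.314×492) = 0.564 mol.
Adiabatic: TV^(γ−1) = const ⇒ T₂ = 492×(4.67)^0.400 = 912 K; PV^γ = const ⇒ P₂ = 4980 kPa.
ΔU = nCvΔT = 0.564×20.8×(912−492) = 4920 J.
Q = 0 for an adiabatic process, so W = −ΔU = -4920 J.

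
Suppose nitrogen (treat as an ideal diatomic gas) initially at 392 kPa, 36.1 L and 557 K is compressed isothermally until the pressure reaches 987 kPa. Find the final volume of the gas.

14.3 L

Isothermal: T stays 557 K; PV = const ⇒ V₂ = 14.3 L, P₂ = 987 kPa.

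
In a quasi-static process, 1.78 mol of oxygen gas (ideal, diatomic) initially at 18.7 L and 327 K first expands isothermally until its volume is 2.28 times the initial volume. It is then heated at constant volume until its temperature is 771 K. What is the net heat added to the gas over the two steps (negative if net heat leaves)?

20400 J

P₁ = nRT₁/V₁ = 1.78×8.314×327/18.7 = 259 kPa.
Step 1 — Isothermal: T stays 327 K; PV = const ⇒ V₂ = 42.6 L, P₂ = 114 kPa.
ΔU = 0 (ideal gas, T constant).
W = nRT ln(V₂/V₁) = 1.78×8.314×327×ln(2.28) = 3990 J.
Q = ΔU + W = 3990 J.
State after step 1: P = 114 kPa, V = 42.6 L, T = 327 K.
Step 2 — Isochoric: V stays 42.6 L; P/T = const ⇒ T₂ = 771 K, P₂ = 268 kPa.
W = 0 (no volume change).
ΔU = nCvΔT = 1.78×20.8×(771−327) = 16400 J.
Q = ΔU = 16400 J.
Net over both steps: W = 3990 J, Q = 20400 J, ΔU = 16400 J.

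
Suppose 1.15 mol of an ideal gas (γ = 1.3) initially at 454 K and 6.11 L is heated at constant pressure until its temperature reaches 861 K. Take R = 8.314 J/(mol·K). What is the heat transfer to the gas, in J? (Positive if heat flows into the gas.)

16900 J

P₁ = nRT₁/V₁ = 1.15×8.314×454/6.11 = 710 kPa.
Isobaric: P stays 710 kPa; V/T = const ⇒ T₂ = 861 K, V₂ = 11.6 L.
W = PΔV = 710×(11.6−6.11) kPa·L = 3890 J.
ΔU = nCvΔT = 1.15×27.7×(861−454) = 13000 J.
Q = ΔU + W = nCpΔT = 16900 J.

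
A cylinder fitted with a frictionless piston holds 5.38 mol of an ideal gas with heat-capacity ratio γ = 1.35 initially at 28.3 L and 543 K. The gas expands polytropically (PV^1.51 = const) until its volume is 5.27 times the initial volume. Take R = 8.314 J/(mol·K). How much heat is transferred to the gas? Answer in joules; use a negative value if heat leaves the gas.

P₁ = nRT₁/V₁ = 5.38×8.314×543/28.3 = 858 kPa.
Polytropic n=1.51: T₂ = T₁(V₁/V₂)^(n−1) = 543×(0.190)^0.51 = 233 K; P₂ = P₁(V₁/V₂)^n = 69.8 kPa.
W = (P₁V₁−P₂V₂)/(n−1) = (858×28.3−69.8×149)/0.51 = 27200 J.
ΔU = nCvΔT = 5.38×23.8×(233−543) = -39700 J.
Q = ΔU + W = -12400 J.

-12400 J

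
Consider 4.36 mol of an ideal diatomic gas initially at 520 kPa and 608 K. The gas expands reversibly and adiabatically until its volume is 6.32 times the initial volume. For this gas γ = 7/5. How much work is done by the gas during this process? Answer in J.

28700 J

V₁ = nRT₁/P₁ = 4.36×8.314×608/520 = 42.4 L.
Adiabatic: TV^(γ−1) = const ⇒ T₂ = 608×(0.158)^0.400 = 291 K; PV^γ = const ⇒ P₂ = 39.4 kPa.
ΔU = nCvΔT = 4.36×20.8×(291−608) = -28700 J.
Q = 0 for an adiabatic process, so W = −ΔU = 28700 J.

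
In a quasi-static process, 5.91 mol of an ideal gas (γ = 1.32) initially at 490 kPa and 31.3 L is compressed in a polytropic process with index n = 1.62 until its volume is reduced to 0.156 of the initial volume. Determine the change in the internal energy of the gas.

T₁ = P₁V₁/(nR) = 490×31.3/(5.91×8.314) = 312 K.
Polytropic n=1.62: T₂ = T₁(V₁/V₂)^(n−1) = 312×(6.41)^0.62 = 988 K; P₂ = P₁(V₁/V₂)^n = 9940 kPa.
For an ideal gas ΔU = nCvΔT with Cv = R/(γ−1) = 26.0 J/(mol·K).
ΔU = 5.91×26.0×(988−312) = 104000 J.

104000 J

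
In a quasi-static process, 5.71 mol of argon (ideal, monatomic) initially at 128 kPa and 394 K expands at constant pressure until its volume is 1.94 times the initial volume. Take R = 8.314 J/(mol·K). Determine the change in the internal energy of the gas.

V₁ = nRT₁/P₁ = 5.71×8.314×394/128 = 146 L.
Isobaric: P stays 128 kPa; V/T = const ⇒ T₂ = 764 K, V₂ = 283 L.
For an ideal gas ΔU = nCvΔT with Cv = (3/2)R = 12.5 J/(mol·K).
ΔU = 5.71×12.5×(764−394) = 26400 J.

26400 J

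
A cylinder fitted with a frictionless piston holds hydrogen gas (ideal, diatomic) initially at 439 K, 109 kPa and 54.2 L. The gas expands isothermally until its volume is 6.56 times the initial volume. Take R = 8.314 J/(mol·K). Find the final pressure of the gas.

Isothermal: T stays 439 K; PV = const ⇒ V₂ = 356 L, P₂ = 16.6 kPa.

16.6 kPa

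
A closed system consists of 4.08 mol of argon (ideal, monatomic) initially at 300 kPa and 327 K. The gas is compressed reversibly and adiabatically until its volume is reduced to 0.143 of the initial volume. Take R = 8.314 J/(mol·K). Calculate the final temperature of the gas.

V₁ = nRT₁/P₁ = 4.08×8.314×327/300 = 37.0 L.
Adiabatic: TV^(γ−1) = const ⇒ T₂ = 327×(6.99)^0.667 = 1200 K; PV^γ = const ⇒ P₂ = 7670 kPa.

1200 K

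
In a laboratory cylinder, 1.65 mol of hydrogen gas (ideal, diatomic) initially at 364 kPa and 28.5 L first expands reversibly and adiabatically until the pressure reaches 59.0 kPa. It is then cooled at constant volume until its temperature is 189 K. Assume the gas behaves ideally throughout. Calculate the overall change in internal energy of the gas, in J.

T₁ = P₁V₁/(nR) = 364×28.5/(1.65×8.314) = 756 K.
Step 1 — Adiabatic: T₂/T₁ = (P₂/P₁)^((γ−1)/γ) ⇒ T₂ = 756×(0.162)^0.286 = 450 K; V₂ = 105 L.
ΔU = nCvΔT = 1.65×20.8×(450−756) = -10500 J.
Q = 0 for an adiabatic process, so W = −ΔU = 10500 J.
State after step 1: P = 59.0 kPa, V = 105 L, T = 450 K.
Step 2 — Isochoric: V stays 105 L; P/T = const ⇒ T₂ = 189 K, P₂ = 24.8 kPa.
W = 0 (no volume change).
ΔU = nCvΔT = 1.65×20.8×(189−450) = -8940 J.
Q = ΔU = -8940 J.
Net over both steps: W = 10500 J, Q = -8940 J, ΔU = -19500 J.

-19500 J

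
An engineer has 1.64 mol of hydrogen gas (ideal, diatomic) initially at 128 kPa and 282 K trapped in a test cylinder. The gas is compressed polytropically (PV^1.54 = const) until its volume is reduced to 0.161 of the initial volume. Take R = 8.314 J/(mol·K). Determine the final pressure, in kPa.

V₁ = nRT₁/P₁ = 1.64×8.314×282/128 = 30.0 L.
Polytropic n=1.54: T₂ = T₁(V₁/V₂)^(n−1) = 282×(6.21)^0.54 = 756 K; P₂ = P₁(V₁/V₂)^n = 2130 kPa.

2130 kPa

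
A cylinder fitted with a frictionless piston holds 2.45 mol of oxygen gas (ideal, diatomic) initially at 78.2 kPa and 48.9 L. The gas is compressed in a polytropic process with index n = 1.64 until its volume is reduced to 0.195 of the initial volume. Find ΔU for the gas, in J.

17700 J

T₁ = P₁V₁/(nR) = 78.2×48.9/(2.45×8.314) = 188 K.
Polytropic n=1.64: T₂ = T₁(V₁/V₂)^(n−1) = 188×(5.13)^0.64 = 534 K; P₂ = P₁(V₁/V₂)^n = 1140 kPa.
For an ideal gas ΔU = nCvΔT with Cv = (5/2)R = 20.8 J/(mol·K).
ΔU = 2.45×20.8×(534−188) = 17700 J.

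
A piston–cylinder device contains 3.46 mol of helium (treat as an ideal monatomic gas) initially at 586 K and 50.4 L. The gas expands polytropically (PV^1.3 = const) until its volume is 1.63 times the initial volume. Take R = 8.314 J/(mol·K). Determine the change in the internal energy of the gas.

P₁ = nRT₁/V₁ = 3.46×8.314×586/50.4 = 334 kPa.
Polytropic n=1.3: T₂ = T₁(V₁/V₂)^(n−1) = 586×(0.613)^0.30 = 506 K; P₂ = P₁(V₁/V₂)^n = 177 kPa.
For an ideal gas ΔU = nCvΔT with Cv = (3/2)R = 12.5 J/(mol·K).
ΔU = 3.46×12.5×(506−586) = -3450 J.

-3450 J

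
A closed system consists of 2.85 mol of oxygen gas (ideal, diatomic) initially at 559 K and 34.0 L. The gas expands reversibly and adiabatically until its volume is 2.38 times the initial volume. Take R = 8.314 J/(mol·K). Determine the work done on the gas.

-9700 J

P₁ = nRT₁/V₁ = 2.85×8.314×559/34.0 = 390 kPa.
Adiabatic: TV^(γ−1) = const ⇒ T₂ = 559×(0.420)^0.400 = 395 K; PV^γ = const ⇒ P₂ = 116 kPa.
ΔU = nCvΔT = 2.85×20.8×(395−559) = -9700 J.
Q = 0 for an adiabatic process, so W = −ΔU = 9700 J.
Work done on the gas = −W_by = -9700 J.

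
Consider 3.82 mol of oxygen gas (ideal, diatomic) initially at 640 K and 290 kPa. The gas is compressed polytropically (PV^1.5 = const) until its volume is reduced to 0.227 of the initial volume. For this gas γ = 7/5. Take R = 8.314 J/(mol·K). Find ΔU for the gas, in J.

V₁ = nRT₁/P₁ = 3.82×8.314×640/290 = 70.1 L.
Polytropic n=1.5: T₂ = T₁(V₁/V₂)^(n−1) = 640×(4.41)^0.50 = 1340 K; P₂ = P₁(V₁/V₂)^n = 2680 kPa.
For an ideal gas ΔU = nCvΔT with Cv = (5/2)R = 20.8 J/(mol·K).
ΔU = 3.82×20.8×(1340−640) = 55800 J.

55800 J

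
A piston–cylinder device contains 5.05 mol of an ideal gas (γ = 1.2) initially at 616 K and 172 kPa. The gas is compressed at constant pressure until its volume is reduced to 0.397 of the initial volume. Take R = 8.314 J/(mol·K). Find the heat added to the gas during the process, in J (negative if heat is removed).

V₁ = nRT₁/P₁ = 5.05×8.314×616/172 = 150 L.
Isobaric: P stays 172 kPa; V/T = const ⇒ T₂ = 245 K, V₂ = 59.7 L.
W = PΔV = 172×(59.7−150) kPa·L = -15600 J.
ΔU = nCvΔT = 5.05×41.6×(245−616) = -78000 J.
Q = ΔU + W = nCpΔT = -93600 J.

-93600 J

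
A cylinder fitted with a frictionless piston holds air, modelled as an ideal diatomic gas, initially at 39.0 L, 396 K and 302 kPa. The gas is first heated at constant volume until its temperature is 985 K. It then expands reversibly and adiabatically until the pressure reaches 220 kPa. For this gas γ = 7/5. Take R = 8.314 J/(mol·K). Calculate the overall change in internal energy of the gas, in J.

n = P₁V₁/(RT₁) = 302×39.0/(8.314×396) = 3.58 mol.
Step 1 — Isochoric: V stays 39.0 L; P/T = const ⇒ T₂ = 985 K, P₂ = 751 kPa.
W = 0 (no volume change).
ΔU = nCvΔT = 3.58×20.8×(985−396) = 43800 J.
Q = ΔU = 43800 J.
State after step 1: P = 751 kPa, V = 39.0 L, T = 985 K.
Step 2 — Adiabatic: T₂/T₁ = (P₂/P₁)^((γ−1)/γ) ⇒ T₂ = 985×(0.293)^0.286 = 694 K; V₂ = 93.8 L.
ΔU = nCvΔT = 3.58×20.8×(694−985) = -21700 J.
Q = 0 for an adiabatic process, so W = −ΔU = 21700 J.
Net over both steps: W = 21700 J, Q = 43800 J, ΔU = 22100 J.

22100 J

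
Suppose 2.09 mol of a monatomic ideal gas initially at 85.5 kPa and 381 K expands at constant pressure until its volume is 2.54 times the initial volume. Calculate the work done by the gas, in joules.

10200 J

V₁ = nRT₁/P₁ = 2.09×8.314×381/85.5 = 77.4 L.
Isobaric: P stays 85.5 kPa; V/T = const ⇒ T₂ = 968 K, V₂ = 197 L.
W = PΔV = 85.5×(197−77.4) kPa·L = 10200 J.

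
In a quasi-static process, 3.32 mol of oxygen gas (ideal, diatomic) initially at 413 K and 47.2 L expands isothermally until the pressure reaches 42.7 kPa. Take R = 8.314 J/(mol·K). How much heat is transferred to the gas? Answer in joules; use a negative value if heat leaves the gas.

P₁ = nRT₁/V₁ = 3.32×8.314×413/47.2 = 242 kPa.
Isothermal: T stays 413 K; PV = const ⇒ V₂ = 267 L, P₂ = 42.7 kPa.
ΔU = 0 (ideal gas, T constant).
W = nRT ln(V₂/V₁) = 3.32×8.314×413×ln(5.66) = 19800 J.
Q = ΔU + W = 19800 J.

19800 J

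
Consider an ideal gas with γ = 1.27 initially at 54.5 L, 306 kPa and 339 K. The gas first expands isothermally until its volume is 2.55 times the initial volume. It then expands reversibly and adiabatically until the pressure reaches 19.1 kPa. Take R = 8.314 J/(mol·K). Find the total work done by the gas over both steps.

n = P₁V₁/(RT₁) = 306×54.5/(8.314×339) = 5.92 mol.
Step 1 — Isothermal: T stays 339 K; PV = const ⇒ V₂ = 139 L, P₂ = 120 kPa.
ΔU = 0 (ideal gas, T constant).
W = nRT ln(V₂/V₁) = 5.92×8.314×339×ln(2.55) = 15600 J.
Q = ΔU + W = 15600 J.
State after step 1: P = 120 kPa, V = 139 L, T = 339 K.
Step 2 — Adiabatic: T₂/T₁ = (P₂/P₁)^((γ−1)/γ) ⇒ T₂ = 339×(0.159)^0.213 = 229 K; V₂ = 591 L.
ΔU = nCvΔT = 5.92×30.8×(229−339) = -20000 J.
Q = 0 for an adiabatic process, so W = −ΔU = 20000 J.
Net over both steps: W = 35600 J, Q = 15600 J, ΔU = -20000 J.

35600 J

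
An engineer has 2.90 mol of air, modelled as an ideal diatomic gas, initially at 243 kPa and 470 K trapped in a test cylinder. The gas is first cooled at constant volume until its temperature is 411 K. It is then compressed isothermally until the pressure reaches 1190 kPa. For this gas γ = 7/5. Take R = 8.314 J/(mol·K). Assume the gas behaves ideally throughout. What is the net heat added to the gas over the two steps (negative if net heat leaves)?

V₁ = nRT₁/P₁ = 2.90×8.314×470/243 = 46.6 L.
Step 1 — Isochoric: V stays 46.6 L; P/T = const ⇒ T₂ = 411 K, P₂ = 212 kPa.
W = 0 (no volume change).
ΔU = nCvΔT = 2.90×20.8×(411−470) = -3560 J.
Q = ΔU = -3560 J.
State after step 1: P = 212 kPa, V = 46.6 L, T = 411 K.
Step 2 — Isothermal: T stays 411 K; PV = const ⇒ V₂ = 8.33 L, P₂ = 1190 kPa.
ΔU = 0 (ideal gas, T constant).
W = nRT ln(V₂/V₁) = 2.90×8.314×411×ln(0.179) = -17100 J.
Q = ΔU + W = -17100 J.
Net over both steps: W = -17100 J, Q = -20600 J, ΔU = -3560 J.

-20600 J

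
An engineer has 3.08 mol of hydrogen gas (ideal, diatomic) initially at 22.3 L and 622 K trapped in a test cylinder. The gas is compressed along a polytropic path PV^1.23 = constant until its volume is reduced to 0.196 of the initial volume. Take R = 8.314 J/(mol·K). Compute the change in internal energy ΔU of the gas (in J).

P₁ = nRT₁/V₁ = 3.08×8.314×622/22.3 = 714 kPa.
Polytropic n=1.23: T₂ = T₁(V₁/V₂)^(n−1) = 622×(5.10)^0.23 = 905 K; P₂ = P₁(V₁/V₂)^n = 5300 kPa.
For an ideal gas ΔU = nCvΔT with Cv = (5/2)R = 20.8 J/(mol·K).
ΔU = 3.08×20.8×(905−622) = 18100 J.

18100 J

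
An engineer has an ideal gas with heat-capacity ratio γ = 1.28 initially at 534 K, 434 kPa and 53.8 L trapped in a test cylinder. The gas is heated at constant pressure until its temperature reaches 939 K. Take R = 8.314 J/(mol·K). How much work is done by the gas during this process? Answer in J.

17700 J

n = P₁V₁/(RT₁) = 434×53.8/(8.314×534) = 5.26 mol.
Isobaric: P stays 434 kPa; V/T = const ⇒ T₂ = 939 K, V₂ = 94.6 L.
W = PΔV = 434×(94.6−53.8) kPa·L = 17700 J.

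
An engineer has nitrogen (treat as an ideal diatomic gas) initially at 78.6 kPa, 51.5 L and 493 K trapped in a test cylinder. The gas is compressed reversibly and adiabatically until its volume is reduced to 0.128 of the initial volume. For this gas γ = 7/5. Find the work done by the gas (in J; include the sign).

n = P₁V₁/(RT₁) = 78.6×51.5/(8.314×493) = 0.988 mol.
Adiabatic: TV^(γ−1) = const ⇒ T₂ = 493×(7.81)^0.400 = 1120 K; PV^γ = const ⇒ P₂ = 1400 kPa.
ΔU = nCvΔT = 0.988×20.8×(1120−493) = 12900 J.
Q = 0 for an adiabatic process, so W = −ΔU = -12900 J.

-12900 J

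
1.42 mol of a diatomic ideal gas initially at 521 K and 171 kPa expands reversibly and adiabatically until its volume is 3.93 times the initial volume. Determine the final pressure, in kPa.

25.2 kPa

V₁ = nRT₁/P₁ = 1.42×8.314×521/171 = 36.0 L.
Adiabatic: TV^(γ−1) = const ⇒ T₂ = 521×(0.254)^0.400 = 301 K; PV^γ = const ⇒ P₂ = 25.2 kPa.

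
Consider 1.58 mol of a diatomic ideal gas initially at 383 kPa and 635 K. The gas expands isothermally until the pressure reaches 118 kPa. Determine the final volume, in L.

V₁ = nRT₁/P₁ = 1.58×8.314×635/383 = 21.8 L.
Isothermal: T stays 635 K; PV = const ⇒ V₂ = 70.7 L, P₂ = 118 kPa.

70.7 L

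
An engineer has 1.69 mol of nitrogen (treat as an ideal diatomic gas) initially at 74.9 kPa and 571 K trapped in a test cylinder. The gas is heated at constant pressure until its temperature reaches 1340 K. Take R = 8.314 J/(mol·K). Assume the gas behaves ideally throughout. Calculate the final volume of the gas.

V₁ = nRT₁/P₁ = 1.69×8.314×571/74.9 = 107 L.
Isobaric: P stays 74.9 kPa; V/T = const ⇒ T₂ = 1340 K, V₂ = 251 L.

251 L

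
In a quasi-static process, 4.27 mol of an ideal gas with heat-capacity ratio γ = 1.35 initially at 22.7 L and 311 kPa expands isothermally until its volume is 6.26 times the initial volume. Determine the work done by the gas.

T₁ = P₁V₁/(nR) = 311×22.7/(4.27×8.314) = 199 K.
Isothermal: T stays 199 K; PV = const ⇒ V₂ = 142 L, P₂ = 49.7 kPa.
W = nRT ln(V₂/V₁) = 4.27×8.314×199×ln(6.26) = 12900 J.

12900 J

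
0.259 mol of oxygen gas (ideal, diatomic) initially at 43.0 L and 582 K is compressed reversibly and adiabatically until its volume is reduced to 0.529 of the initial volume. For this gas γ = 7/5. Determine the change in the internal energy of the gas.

909 J

P₁ = nRT₁/V₁ = 0.259×8.314×582/43.0 = 29.1 kPa.
Adiabatic: TV^(γ−1) = const ⇒ T₂ = 582×(1.89)^0.400 = 751 K; PV^γ = const ⇒ P₂ = 71.1 kPa.
For an ideal gas ΔU = nCvΔT with Cv = (5/2)R = 20.8 J/(mol·K).
ΔU = 0.259×20.8×(751−582) = 909 J.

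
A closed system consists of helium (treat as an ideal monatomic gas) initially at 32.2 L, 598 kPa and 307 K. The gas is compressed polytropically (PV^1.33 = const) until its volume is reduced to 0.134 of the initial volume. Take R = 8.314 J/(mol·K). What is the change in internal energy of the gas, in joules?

n = P₁V₁/(RT₁) = 598×32.2/(8.314×307) = 7.54 mol.
Polytropic n=1.33: T₂ = T₁(V₁/V₂)^(n−1) = 307×(7.46)^0.33 = 596 K; P₂ = P₁(V₁/V₂)^n = 8660 kPa.
For an ideal gas ΔU = nCvΔT with Cv = (3/2)R = 12.5 J/(mol·K).
ΔU = 7.54×12.5×(596−307) = 27200 J.

27200 J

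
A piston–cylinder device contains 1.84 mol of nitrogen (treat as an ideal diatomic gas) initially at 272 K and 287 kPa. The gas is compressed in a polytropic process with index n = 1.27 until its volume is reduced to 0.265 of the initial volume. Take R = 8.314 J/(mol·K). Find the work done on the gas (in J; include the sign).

V₁ = nRT₁/P₁ = 1.84×8.314×272/287 = 14.5 L.
Polytropic n=1.27: T₂ = T₁(V₁/V₂)^(n−1) = 272×(3.77)^0.27 = 389 K; P₂ = P₁(V₁/V₂)^n = 1550 kPa.
W = (P₁V₁−P₂V₂)/(n−1) = (287×14.5−1550×3.84)/0.27 = -6650 J.
Work done on the gas = −W_by = 6650 J.

6650 J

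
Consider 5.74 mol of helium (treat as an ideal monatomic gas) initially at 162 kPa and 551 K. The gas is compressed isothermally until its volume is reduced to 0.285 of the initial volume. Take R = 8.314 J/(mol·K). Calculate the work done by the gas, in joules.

-33000 J

V₁ = nRT₁/P₁ = 5.74×8.314×551/162 = 162 L.
Isothermal: T stays 551 K; PV = const ⇒ V₂ = 46.3 L, P₂ = 568 kPa.
W = nRT ln(V₂/V₁) = 5.74×8.314×551×ln(0.285) = -33000 J.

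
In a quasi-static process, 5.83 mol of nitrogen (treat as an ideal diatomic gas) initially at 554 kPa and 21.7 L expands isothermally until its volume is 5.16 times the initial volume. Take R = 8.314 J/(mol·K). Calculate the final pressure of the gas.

T₁ = P₁V₁/(nR) = 554×21.7/(5.83×8.314) = 248 K.
Isothermal: T stays 248 K; PV = const ⇒ V₂ = 112 L, P₂ = 107 kPa.

107 kPa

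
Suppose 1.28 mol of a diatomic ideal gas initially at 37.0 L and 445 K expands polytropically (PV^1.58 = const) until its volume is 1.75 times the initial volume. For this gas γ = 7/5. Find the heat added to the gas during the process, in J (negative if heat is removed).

P₁ = nRT₁/V₁ = 1.28×8.314×445/37.0 = 128 kPa.
Polytropic n=1.58: T₂ = T₁(V₁/V₂)^(n−1) = 445×(0.571)^0.58 = 322 K; P₂ = P₁(V₁/V₂)^n = 52.9 kPa.
W = (P₁V₁−P₂V₂)/(n−1) = (128×37.0−52.9×64.8)/0.58 = 2260 J.
ΔU = nCvΔT = 1.28×20.8×(322−445) = -3280 J.
Q = ΔU + W = -1020 J.

-1020 J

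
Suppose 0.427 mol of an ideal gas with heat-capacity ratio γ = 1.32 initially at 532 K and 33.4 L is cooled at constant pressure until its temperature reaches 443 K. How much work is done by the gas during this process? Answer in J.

-316 J

P₁ = nRT₁/V₁ = 0.427×8.314×532/33.4 = 56.5 kPa.
Isobaric: P stays 56.5 kPa; V/T = const ⇒ T₂ = 443 K, V₂ = 27.8 L.
W = PΔV = 56.5×(27.8−33.4) kPa·L = -316 J.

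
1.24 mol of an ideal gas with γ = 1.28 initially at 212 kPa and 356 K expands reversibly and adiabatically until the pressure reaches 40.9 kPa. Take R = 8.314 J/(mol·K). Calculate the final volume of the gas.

V₁ = nRT₁/P₁ = 1.24×8.314×356/212 = 17.3 L.
Adiabatic: T₂/T₁ = (P₂/P₁)^((γ−1)/γ) ⇒ T₂ = 356×(0.193)^0.219 = 248 K; V₂ = 62.6 L.

62.6 L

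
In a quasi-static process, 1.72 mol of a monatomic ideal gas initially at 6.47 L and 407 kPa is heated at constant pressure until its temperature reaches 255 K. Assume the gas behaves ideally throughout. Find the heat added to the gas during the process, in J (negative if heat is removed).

T₁ = P₁V₁/(nR) = 407×6.47/(1.72×8.314) = 184 K.
Isobaric: P stays 407 kPa; V/T = const ⇒ T₂ = 255 K, V₂ = 8.96 L.
W = PΔV = 407×(8.96−6.47) kPa·L = 1010 J.
ΔU = nCvΔT = 1.72×12.5×(255−184) = 1520 J.
Q = ΔU + W = nCpΔT = 2530 J.

2530 J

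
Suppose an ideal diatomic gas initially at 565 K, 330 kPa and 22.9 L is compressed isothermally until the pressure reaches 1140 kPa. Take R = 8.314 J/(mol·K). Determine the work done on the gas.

n = P₁V₁/(RT₁) = 330×22.9/(8.314×565) = 1.61 mol.
Isothermal: T stays 565 K; PV = const ⇒ V₂ = 6.63 L, P₂ = 1140 kPa.
W = nRT ln(V₂/V₁) = 1.61×8.314×565×ln(0.289) = -9370 J.
Work done on the gas = −W_by = 9370 J.

9370 J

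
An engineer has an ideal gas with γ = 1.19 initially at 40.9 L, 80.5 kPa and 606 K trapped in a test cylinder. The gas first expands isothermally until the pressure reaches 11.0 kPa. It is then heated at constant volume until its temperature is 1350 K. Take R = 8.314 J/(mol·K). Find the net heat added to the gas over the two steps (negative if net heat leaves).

n = P₁V₁/(RT₁) = 80.5×40.9/(8.314×606) = 0.653 mol.
Step 1 — Isothermal: T stays 606 K; PV = const ⇒ V₂ = 299 L, P₂ = 11.0 kPa.
ΔU = 0 (ideal gas, T constant).
W = nRT ln(V₂/V₁) = 0.653×8.314×606×ln(7.32) = 6550 J.
Q = ΔU + W = 6550 J.
State after step 1: P = 11.0 kPa, V = 299 L, T = 606 K.
Step 2 — Isochoric: V stays 299 L; P/T = const ⇒ T₂ = 1350 K, P₂ = 24.5 kPa.
W = 0 (no volume change).
ΔU = nCvΔT = 0.653×43.8×(1350−606) = 21300 J.
Q = ΔU = 21300 J.
Net over both steps: W = 6550 J, Q = 27800 J, ΔU = 21300 J.

27800 J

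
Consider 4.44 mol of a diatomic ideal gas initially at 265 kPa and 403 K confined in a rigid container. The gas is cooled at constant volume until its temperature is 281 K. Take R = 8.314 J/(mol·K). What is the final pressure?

V₁ = nRT₁/P₁ = 4.44×8.314×403/265 = 56.1 L.
Isochoric: V stays 56.1 L; P/T = const ⇒ T₂ = 281 K, P₂ = 185 kPa.

185 kPa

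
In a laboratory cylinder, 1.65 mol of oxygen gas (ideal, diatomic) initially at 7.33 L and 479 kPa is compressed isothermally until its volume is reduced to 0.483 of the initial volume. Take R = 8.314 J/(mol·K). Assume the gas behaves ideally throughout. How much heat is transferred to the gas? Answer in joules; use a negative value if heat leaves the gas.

-2560 J

T₁ = P₁V₁/(nR) = 479×7.33/(1.65×8.314) = 256 K.
Isothermal: T stays 256 K; PV = const ⇒ V₂ = 3.54 L, P₂ = 992 kPa.
ΔU = 0 (ideal gas, T constant).
W = nRT ln(V₂/V₁) = 1.65×8.314×256×ln(0.483) = -2560 J.
Q = ΔU + W = -2560 J.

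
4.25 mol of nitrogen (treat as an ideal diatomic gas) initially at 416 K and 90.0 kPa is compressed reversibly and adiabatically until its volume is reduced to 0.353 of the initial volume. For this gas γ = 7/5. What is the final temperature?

V₁ = nRT₁/P₁ = 4.25×8.314×416/90.0 = 163 L.
Adiabatic: TV^(γ−1) = const ⇒ T₂ = 416×(2.83)^0.400 = 631 K; PV^γ = const ⇒ P₂ = 387 kPa.

631 K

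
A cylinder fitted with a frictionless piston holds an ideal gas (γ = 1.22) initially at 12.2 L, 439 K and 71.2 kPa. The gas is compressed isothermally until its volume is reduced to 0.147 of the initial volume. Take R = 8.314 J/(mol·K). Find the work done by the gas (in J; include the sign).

n = P₁V₁/(RT₁) = 71.2×12.2/(8.314×439) = 0.238 mol.
Isothermal: T stays 439 K; PV = const ⇒ V₂ = 1.79 L, P₂ = 484 kPa.
W = nRT ln(V₂/V₁) = 0.238×8.314×439×ln(0.147) = -1670 J.

-1670 J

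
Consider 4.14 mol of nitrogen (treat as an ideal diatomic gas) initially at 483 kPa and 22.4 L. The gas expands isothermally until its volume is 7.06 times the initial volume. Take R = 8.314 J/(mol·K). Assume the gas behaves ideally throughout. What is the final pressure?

68.4 kPa

T₁ = P₁V₁/(nR) = 483×22.4/(4.14×8.314) = 314 K.
Isothermal: T stays 314 K; PV = const ⇒ V₂ = 158 L, P₂ = 68.4 kPa.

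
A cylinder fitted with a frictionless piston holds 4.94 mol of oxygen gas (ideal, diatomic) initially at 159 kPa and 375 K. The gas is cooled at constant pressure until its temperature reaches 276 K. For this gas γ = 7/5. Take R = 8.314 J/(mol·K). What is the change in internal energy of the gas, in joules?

-10200 J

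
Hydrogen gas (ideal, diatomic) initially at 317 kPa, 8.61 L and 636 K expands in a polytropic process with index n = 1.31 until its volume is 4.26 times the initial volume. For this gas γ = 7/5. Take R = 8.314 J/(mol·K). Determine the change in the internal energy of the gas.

-2470 J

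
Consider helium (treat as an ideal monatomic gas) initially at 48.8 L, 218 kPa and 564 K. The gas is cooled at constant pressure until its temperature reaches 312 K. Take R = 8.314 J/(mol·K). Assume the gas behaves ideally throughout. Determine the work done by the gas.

-4750 J

n = P₁V₁/(RT₁) = 218×48.8/(8.314×564) = 2.27 mol.
Isobaric: P stays 218 kPa; V/T = const ⇒ T₂ = 312 K, V₂ = 27.0 L.
W = PΔV = 218×(27.0−48.8) kPa·L = -4750 J.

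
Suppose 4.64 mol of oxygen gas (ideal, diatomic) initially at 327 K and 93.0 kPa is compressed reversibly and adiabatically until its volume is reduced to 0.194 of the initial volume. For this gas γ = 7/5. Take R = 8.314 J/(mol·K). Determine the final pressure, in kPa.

924 kPa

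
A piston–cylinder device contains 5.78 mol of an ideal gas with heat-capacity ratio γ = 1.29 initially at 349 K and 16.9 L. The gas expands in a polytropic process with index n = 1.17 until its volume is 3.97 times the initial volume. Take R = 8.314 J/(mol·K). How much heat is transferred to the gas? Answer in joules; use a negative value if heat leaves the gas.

8530 J

P₁ = nRT₁/V₁ = 5.78×8.314×349/16.9 = 992 kPa.
Polytropic n=1.17: T₂ = T₁(V₁/V₂)^(n−1) = 349×(0.252)^0.17 = 276 K; P₂ = P₁(V₁/V₂)^n = 198 kPa.
W = (P₁V₁−P₂V₂)/(n−1) = (992×16.9−198×67.1)/0.17 = 20600 J.
ΔU = nCvΔT = 5.78×28.7×(276−349) = -12100 J.
Q = ΔU + W = 8530 J.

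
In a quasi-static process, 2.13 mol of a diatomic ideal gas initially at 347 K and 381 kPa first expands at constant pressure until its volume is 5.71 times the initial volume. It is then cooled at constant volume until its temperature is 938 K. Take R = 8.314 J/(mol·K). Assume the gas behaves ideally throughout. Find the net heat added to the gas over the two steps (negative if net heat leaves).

55100 J

V₁ = nRT₁/P₁ = 2.13×8.314×347/381 = 16.1 L.
Step 1 — Isobaric: P stays 381 kPa; V/T = const ⇒ T₂ = 1980 K, V₂ = 92.1 L.
W = PΔV = 381×(92.1−16.1) kPa·L = 28900 J.
ΔU = nCvΔT = 2.13×20.8×(1980−347) = 72400 J.
Q = ΔU + W = nCpΔT = 101000 J.
State after step 1: P = 381 kPa, V = 92.1 L, T = 1980 K.
Step 2 — Isochoric: V stays 92.1 L; P/T = const ⇒ T₂ = 938 K, P₂ = 180 kPa.
W = 0 (no volume change).
ΔU = nCvΔT = 2.13×20.8×(938−1980) = -46200 J.
Q = ΔU = -46200 J.
Net over both steps: W = 28900 J, Q = 55100 J, ΔU = 26200 J.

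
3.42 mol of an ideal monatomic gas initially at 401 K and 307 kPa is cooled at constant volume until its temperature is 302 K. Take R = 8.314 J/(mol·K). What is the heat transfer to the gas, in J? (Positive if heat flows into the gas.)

-4220 J

V₁ = nRT₁/P₁ = 3.42×8.314×401/307 = 37.1 L.
Isochoric: V stays 37.1 L; P/T = const ⇒ T₂ = 302 K, P₂ = 231 kPa.
W = 0 (no volume change).
ΔU = nCvΔT = 3.42×12.5×(302−401) = -4220 J.
Q = ΔU = -4220 J.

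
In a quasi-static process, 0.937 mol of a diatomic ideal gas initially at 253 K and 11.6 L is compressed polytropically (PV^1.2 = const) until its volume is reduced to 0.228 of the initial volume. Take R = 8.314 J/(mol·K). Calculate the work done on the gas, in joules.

3390 J

P₁ = nRT₁/V₁ = 0.937×8.314×253/11.6 = 170 kPa.
Polytropic n=1.2: T₂ = T₁(V₁/V₂)^(n−1) = 253×(4.39)^0.20 = 340 K; P₂ = P₁(V₁/V₂)^n = 1000 kPa.
W = (P₁V₁−P₂V₂)/(n−1) = (170×11.6−1000×2.64)/0.20 = -3390 J.
Work done on the gas = −W_by = 3390 J.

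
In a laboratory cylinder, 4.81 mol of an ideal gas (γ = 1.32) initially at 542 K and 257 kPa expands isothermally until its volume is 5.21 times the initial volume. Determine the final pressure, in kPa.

49.3 kPa

V₁ = nRT₁/P₁ = 4.81×8.314×542/257 = 84.3 L.
Isothermal: T stays 542 K; PV = const ⇒ V₂ = 439 L, P₂ = 49.3 kPa.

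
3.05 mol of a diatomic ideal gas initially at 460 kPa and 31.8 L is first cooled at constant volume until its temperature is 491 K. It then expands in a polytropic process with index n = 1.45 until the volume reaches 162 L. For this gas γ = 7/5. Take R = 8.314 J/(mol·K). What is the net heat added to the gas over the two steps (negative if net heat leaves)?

-7240 J

T₁ = P₁V₁/(nR) = 460×31.8/(3.05×8.314) = 577 K.
Step 1 — Isochoric: V stays 31.8 L; P/T = const ⇒ T₂ = 491 K, P₂ = 392 kPa.
W = 0 (no volume change).
ΔU = nCvΔT = 3.05×20.8×(491−577) = -5440 J.
Q = ΔU = -5440 J.
State after step 1: P = 392 kPa, V = 31.8 L, T = 491 K.
Step 2 — Polytropic n=1.45: T₂ = T₁(V₁/V₂)^(n−1) = 491×(0.196)^0.45 = 236 K; P₂ = P₁(V₁/V₂)^n = 36.9 kPa.
W = (P₁V₁−P₂V₂)/(n−1) = (392×31.8−36.9×162)/0.45 = 14400 J.
ΔU = nCvΔT = 3.05×20.8×(236−491) = -16200 J.
Q = ΔU + W = -1800 J.
Net over both steps: W = 14400 J, Q = -7240 J, ΔU = -21600 J.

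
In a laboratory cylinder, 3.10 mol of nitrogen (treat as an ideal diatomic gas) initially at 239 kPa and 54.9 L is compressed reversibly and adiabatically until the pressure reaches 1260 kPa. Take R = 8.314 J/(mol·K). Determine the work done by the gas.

T₁ = P₁V₁/(nR) = 239×54.9/(3.10×8.314) = 509 K.
Adiabatic: T₂/T₁ = (P₂/P₁)^((γ−1)/γ) ⇒ T₂ = 509×(5.27)^0.286 = 819 K; V₂ = 16.7 L.
ΔU = nCvΔT = 3.10×20.8×(819−509) = 19900 J.
Q = 0 for an adiabatic process, so W = −ΔU = -19900 J.

-19900 J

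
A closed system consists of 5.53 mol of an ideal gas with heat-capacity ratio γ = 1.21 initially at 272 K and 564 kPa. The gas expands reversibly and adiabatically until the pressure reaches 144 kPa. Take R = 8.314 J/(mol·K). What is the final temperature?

215 K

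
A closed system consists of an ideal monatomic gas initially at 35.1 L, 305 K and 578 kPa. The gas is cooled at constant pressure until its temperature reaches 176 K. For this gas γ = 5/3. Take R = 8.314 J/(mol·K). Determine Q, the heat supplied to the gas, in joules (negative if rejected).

n = P₁V₁/(RT₁) = 578×35.1/(8.314×305) = 8.00 mol.
Isobaric: P stays 578 kPa; V/T = const ⇒ T₂ = 176 K, V₂ = 20.3 L.
W = PΔV = 578×(20.3−35.1) kPa·L = -8580 J.
ΔU = nCvΔT = 8.00×12.5×(176−305) = -12900 J.
Q = ΔU + W = nCpΔT = -21500 J.

-21500 J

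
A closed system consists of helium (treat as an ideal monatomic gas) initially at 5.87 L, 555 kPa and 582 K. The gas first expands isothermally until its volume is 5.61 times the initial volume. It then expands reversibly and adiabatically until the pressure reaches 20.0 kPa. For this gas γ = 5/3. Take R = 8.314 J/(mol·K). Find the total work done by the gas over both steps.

n = P₁V₁/(RT₁) = 555×5.87/(8.314×582) = 0.673 mol.
Step 1 — Isothermal: T stays 582 K; PV = const ⇒ V₂ = 32.9 L, P₂ = 98.9 kPa.
ΔU = 0 (ideal gas, T constant).
W = nRT ln(V₂/V₁) = 0.673×8.314×582×ln(5.61) = 5620 J.
Q = ΔU + W = 5620 J.
State after step 1: P = 98.9 kPa, V = 32.9 L, T = 582 K.
Step 2 — Adiabatic: T₂/T₁ = (P₂/P₁)^((γ−1)/γ) ⇒ T₂ = 582×(0.202)^0.400 = 307 K; V₂ = 85.9 L.
ΔU = nCvΔT = 0.673×12.5×(307−582) = -2310 J.
Q = 0 for an adiabatic process, so W = −ΔU = 2310 J.
Net over both steps: W = 7930 J, Q = 5620 J, ΔU = -2310 J.

7930 J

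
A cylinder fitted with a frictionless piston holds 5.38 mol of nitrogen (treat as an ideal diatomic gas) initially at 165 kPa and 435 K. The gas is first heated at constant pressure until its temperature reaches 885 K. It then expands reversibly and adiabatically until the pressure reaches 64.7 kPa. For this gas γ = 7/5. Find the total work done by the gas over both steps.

V₁ = nRT₁/P₁ = 5.38×8.314×435/165 = 118 L.
Step 1 — Isobaric: P stays 165 kPa; V/T = const ⇒ T₂ = 885 K, V₂ = 240 L.
W = PΔV = 165×(240−118) kPa·L = 20100 J.
ΔU = nCvΔT = 5.38×20.8×(885−435) = 50300 J.
Q = ΔU + W = nCpΔT = 70400 J.
State after step 1: P = 165 kPa, V = 240 L, T = 885 K.
Step 2 — Adiabatic: T₂/T₁ = (P₂/P₁)^((γ−1)/γ) ⇒ T₂ = 885×(0.392)^0.286 = 677 K; V₂ = 468 L.
ΔU = nCvΔT = 5.38×20.8×(677−885) = -23200 J.
Q = 0 for an adiabatic process, so W = −ΔU = 23200 J.
Net over both steps: W = 43400 J, Q = 70400 J, ΔU = 27100 J.

43400 J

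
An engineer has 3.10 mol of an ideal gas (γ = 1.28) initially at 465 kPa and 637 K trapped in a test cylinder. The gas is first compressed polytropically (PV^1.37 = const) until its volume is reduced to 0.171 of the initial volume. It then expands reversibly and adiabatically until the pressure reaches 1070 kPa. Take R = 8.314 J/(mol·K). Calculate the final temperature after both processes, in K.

865 K

V₁ = nRT₁/P₁ = 3.10×8.314×637/465 = 35.3 L.
Step 1 — Polytropic n=1.37: T₂ = T₁(V₁/V₂)^(n−1) = 637×(5.85)^0.37 = 1220 K; P₂ = P₁(V₁/V₂)^n = 5230 kPa.
W = (P₁V₁−P₂V₂)/(n−1) = (465×35.3−5230×6.04)/0.37 = -40900 J.
ΔU = nCvΔT = 3.10×29.7×(1220−637) = 54100 J.
Q = ΔU + W = 13200 J.
State after step 1: P = 5230 kPa, V = 6.04 L, T = 1220 K.
Step 2 — Adiabatic: T₂/T₁ = (P₂/P₁)^((γ−1)/γ) ⇒ T₂ = 1220×(0.205)^0.219 = 865 K; V₂ = 20.8 L.
ΔU = nCvΔT = 3.10×29.7×(865−1220) = -33000 J.
Q = 0 for an adiabatic process, so W = −ΔU = 33000 J.
Net over both steps: W = -7880 J, Q = 13200 J, ΔU = 21000 J.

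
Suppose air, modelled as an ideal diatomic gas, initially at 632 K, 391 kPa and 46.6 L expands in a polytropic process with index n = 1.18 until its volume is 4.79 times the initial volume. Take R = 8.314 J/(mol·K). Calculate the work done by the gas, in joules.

24900 J

n = P₁V₁/(RT₁) = 391×46.6/(8.314×632) = 3.47 mol.
Polytropic n=1.18: T₂ = T₁(V₁/V₂)^(n−1) = 632×(0.209)^0.18 = 477 K; P₂ = P₁(V₁/V₂)^n = 61.6 kPa.
W = (P₁V₁−P₂V₂)/(n−1) = (391×46.6−61.6×223)/0.18 = 24900 J.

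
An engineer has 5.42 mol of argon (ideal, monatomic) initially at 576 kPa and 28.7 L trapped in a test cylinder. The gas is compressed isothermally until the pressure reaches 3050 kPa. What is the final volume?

T₁ = P₁V₁/(nR) = 576×28.7/(5.42×8.314) = 367 K.
Isothermal: T stays 367 K; PV = const ⇒ V₂ = 5.42 L, P₂ = 3050 kPa.

5.42 L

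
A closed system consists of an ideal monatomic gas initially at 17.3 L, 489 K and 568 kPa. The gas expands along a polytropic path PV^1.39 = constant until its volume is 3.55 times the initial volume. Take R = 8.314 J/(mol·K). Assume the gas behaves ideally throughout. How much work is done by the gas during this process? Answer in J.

9820 J

n = P₁V₁/(RT₁) = 568×17.3/(8.314×489) = 2.42 mol.
Polytropic n=1.39: T₂ = T₁(V₁/V₂)^(n−1) = 489×(0.282)^0.39 = 298 K; P₂ = P₁(V₁/V₂)^n = 97.6 kPa.
W = (P₁V₁−P₂V₂)/(n−1) = (568×17.3−97.6×61.4)/0.39 = 9820 J.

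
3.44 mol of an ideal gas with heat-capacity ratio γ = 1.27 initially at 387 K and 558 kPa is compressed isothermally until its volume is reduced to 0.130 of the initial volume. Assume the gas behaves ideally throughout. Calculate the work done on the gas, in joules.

22600 J

V₁ = nRT₁/P₁ = 3.44×8.314×387/558 = 19.8 L.
Isothermal: T stays 387 K; PV = const ⇒ V₂ = 2.58 L, P₂ = 4290 kPa.
W = nRT ln(V₂/V₁) = 3.44×8.314×387×ln(0.130) = -22600 J.
Work done on the gas = −W_by = 22600 J.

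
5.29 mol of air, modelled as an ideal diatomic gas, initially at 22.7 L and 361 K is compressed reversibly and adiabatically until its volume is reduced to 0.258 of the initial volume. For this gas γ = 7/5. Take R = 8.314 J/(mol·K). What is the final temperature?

P₁ = nRT₁/V₁ = 5.29×8.314×361/22.7 = 699 kPa.
Adiabatic: TV^(γ−1) = const ⇒ T₂ = 361×(3.88)^0.400 = 621 K; PV^γ = const ⇒ P₂ = 4660 kPa.

621 K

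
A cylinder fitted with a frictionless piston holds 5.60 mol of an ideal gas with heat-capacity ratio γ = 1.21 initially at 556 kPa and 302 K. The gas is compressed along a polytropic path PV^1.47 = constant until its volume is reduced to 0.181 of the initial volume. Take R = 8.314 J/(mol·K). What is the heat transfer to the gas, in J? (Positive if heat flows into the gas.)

V₁ = nRT₁/P₁ = 5.60×8.314×302/556 = 25.3 L.
Polytropic n=1.47: T₂ = T₁(V₁/V₂)^(n−1) = 302×(5.52)^0.47 = 674 K; P₂ = P₁(V₁/V₂)^n = 6860 kPa.
W = (P₁V₁−P₂V₂)/(n−1) = (556×25.3−6860×4.58)/0.47 = -36900 J.
ΔU = nCvΔT = 5.60×39.6×(674−302) = 82600 J.
Q = ΔU + W = 45700 J.

45700 J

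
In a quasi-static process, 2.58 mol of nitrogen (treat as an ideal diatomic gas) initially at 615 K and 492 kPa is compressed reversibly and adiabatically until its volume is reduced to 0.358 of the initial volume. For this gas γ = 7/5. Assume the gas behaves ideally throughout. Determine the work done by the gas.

-16800 J

V₁ = nRT₁/P₁ = 2.58×8.314×615/492 = 26.8 L.
Adiabatic: TV^(γ−1) = const ⇒ T₂ = 615×(2.79)^0.400 = 928 K; PV^γ = const ⇒ P₂ = 2070 kPa.
ΔU = nCvΔT = 2.58×20.8×(928−615) = 16800 J.
Q = 0 for an adiabatic process, so W = −ΔU = -16800 J.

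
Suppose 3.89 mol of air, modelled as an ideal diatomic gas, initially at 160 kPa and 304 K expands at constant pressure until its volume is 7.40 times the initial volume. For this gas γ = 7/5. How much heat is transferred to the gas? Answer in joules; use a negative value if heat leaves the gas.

V₁ = nRT₁/P₁ = 3.89×8.314×304/160 = 61.4 L.
Isobaric: P stays 160 kPa; V/T = const ⇒ T₂ = 2250 K, V₂ = 455 L.
W = PΔV = 160×(455−61.4) kPa·L = 62900 J.
ΔU = nCvΔT = 3.89×20.8×(2250−304) = 157000 J.
Q = ΔU + W = nCpΔT = 220000 J.

220000 J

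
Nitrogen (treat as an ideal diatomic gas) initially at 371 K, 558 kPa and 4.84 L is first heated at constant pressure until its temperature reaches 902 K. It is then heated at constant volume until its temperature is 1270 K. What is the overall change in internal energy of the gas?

n = P₁V₁/(RT₁) = 558×4.84/(8.314×371) = 0.876 mol.
Step 1 — Isobaric: P stays 558 kPa; V/T = const ⇒ T₂ = 902 K, V₂ = 11.8 L.
W = PΔV = 558×(11.8−4.84) kPa·L = 3870 J.
ΔU = nCvΔT = 0.876×20.8×(902−371) = 9660 J.
Q = ΔU + W = nCpΔT = 13500 J.
State after step 1: P = 558 kPa, V = 11.8 L, T = 902 K.
Step 2 — Isochoric: V stays 11.8 L; P/T = const ⇒ T₂ = 1270 K, P₂ = 786 kPa.
W = 0 (no volume change).
ΔU = nCvΔT = 0.876×20.8×(1270−902) = 6700 J.
Q = ΔU = 6700 J.
Net over both steps: W = 3870 J, Q = 20200 J, ΔU = 16400 J.

16400 J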